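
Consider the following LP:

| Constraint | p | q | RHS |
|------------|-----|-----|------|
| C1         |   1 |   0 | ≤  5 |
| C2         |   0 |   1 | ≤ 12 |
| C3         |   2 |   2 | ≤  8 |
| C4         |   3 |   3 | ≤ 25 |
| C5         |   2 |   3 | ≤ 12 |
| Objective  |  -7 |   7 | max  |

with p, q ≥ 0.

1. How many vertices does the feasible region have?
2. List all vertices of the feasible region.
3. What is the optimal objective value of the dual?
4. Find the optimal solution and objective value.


1. 3
2. (0, 0), (4, 0), (0, 4)
3. 28
4. p = 0, q = 4, z = 28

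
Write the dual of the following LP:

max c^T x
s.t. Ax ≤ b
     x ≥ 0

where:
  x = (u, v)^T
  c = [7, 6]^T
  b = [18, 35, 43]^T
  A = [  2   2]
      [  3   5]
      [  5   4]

Primal max cᵀx s.t. Ax ≤ b, x ≥ 0  →  Dual min bᵀy s.t. Aᵀy ≥ c, y ≥ 0.

Minimize: z = 18y1 + 35y2 + 43y3

Subject to:
  2y1 + 3y2 + 5y3 ≥ 7
  2y1 + 5y2 + 4y3 ≥ 6
  y1, y2, y3 ≥ 0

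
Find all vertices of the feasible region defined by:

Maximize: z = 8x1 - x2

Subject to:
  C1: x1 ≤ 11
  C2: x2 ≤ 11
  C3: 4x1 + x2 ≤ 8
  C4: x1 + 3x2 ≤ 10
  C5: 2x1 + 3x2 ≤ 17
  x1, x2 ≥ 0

(0, 0), (2, 0), (1.273, 2.909), (0, 3.333)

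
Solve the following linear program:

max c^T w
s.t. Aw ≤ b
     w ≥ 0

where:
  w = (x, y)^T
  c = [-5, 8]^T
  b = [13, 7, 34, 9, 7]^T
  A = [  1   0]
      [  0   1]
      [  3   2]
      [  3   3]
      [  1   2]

Evaluate the objective at each vertex of the feasible region:
  z(0, 0) = 0
  z(3, 0) = -15
  z(0, 3) = 24  ←
The maximum is at x = 0, y = 3.

x = 0, y = 3, z = 24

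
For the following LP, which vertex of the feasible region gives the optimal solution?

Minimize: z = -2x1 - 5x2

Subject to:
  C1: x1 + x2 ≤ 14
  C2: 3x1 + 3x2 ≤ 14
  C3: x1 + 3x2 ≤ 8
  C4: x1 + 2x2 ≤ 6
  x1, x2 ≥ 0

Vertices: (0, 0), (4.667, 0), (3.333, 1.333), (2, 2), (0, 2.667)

Evaluate the objective at each vertex of the feasible region:
  z(0, 0) = 0
  z(4.667, 0) = -9.333
  z(3.333, 1.333) = -13.33
  z(2, 2) = -14  ←
  z(0, 2.667) = -13.33
The minimum is at x1 = 2, x2 = 2.

(2, 2)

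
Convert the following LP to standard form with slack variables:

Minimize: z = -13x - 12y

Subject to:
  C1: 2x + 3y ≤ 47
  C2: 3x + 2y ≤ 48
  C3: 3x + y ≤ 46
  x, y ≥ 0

min z = -13x - 12y

s.t.
  2x + 3y + s1 = 47
  3x + 2y + s2 = 48
  3x + y + s3 = 46
  x, y, s1, s2, s3 ≥ 0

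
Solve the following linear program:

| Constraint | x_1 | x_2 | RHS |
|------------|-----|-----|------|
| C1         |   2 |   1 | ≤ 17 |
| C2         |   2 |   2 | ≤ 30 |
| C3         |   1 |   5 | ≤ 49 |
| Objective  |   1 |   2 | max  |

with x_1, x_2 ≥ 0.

Evaluate the objective at each vertex of the feasible region:
  z(0, 0) = 0
  z(8.5, 0) = 8.5
  z(4, 9) = 22  ←
  z(0, 9.8) = 19.6
The maximum is at x_1 = 4, x_2 = 9.

x_1 = 4, x_2 = 9, z = 22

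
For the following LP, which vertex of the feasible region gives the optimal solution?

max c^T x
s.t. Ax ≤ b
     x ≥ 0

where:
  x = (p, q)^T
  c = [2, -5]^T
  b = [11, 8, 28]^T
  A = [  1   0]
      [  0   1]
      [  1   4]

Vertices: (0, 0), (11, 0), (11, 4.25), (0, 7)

Evaluate the objective at each vertex of the feasible region:
  z(0, 0) = 0
  z(11, 0) = 22  ←
  z(11, 4.25) = 0.75
  z(0, 7) = -35
The maximum is at p = 11, q = 0.

(11, 0)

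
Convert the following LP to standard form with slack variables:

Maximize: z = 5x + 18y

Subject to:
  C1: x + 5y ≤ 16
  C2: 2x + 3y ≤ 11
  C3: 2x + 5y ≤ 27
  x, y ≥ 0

max z = 5x + 18y

s.t.
  x + 5y + s1 = 16
  2x + 3y + s2 = 11
  2x + 5y + s3 = 27
  x, y, s1, s2, s3 ≥ 0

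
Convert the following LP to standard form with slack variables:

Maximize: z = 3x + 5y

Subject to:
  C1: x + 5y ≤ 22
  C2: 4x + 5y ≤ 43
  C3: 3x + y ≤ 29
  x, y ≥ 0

max z = 3x + 5y

s.t.
  x + 5y + s1 = 22
  4x + 5y + s2 = 43
  3x + y + s3 = 29
  x, y, s1, s2, s3 ≥ 0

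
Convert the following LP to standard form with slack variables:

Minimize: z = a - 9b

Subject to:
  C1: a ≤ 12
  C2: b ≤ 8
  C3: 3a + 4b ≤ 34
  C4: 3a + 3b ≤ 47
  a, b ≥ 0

min z = a - 9b

s.t.
  a + s1 = 12
  b + s2 = 8
  3a + 4b + s3 = 34
  3a + 3b + s4 = 47
  a, b, s1, s2, s3, s4 ≥ 0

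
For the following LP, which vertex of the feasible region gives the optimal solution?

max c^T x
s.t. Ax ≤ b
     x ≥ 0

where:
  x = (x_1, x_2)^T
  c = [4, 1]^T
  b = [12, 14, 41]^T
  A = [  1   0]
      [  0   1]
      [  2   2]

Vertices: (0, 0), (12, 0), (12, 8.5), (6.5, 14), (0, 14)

Evaluate the objective at each vertex of the feasible region:
  z(0, 0) = 0
  z(12, 0) = 48
  z(12, 8.5) = 56.5  ←
  z(6.5, 14) = 40
  z(0, 14) = 14
The maximum is at x_1 = 12, x_2 = 8.5.

(12, 8.5)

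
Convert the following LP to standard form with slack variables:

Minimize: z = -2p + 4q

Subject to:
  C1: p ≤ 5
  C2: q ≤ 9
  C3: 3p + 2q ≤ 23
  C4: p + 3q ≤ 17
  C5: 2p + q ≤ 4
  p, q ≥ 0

min z = -2p + 4q

s.t.
  p + s1 = 5
  q + s2 = 9
  3p + 2q + s3 = 23
  p + 3q + s4 = 17
  2p + q + s5 = 4
  p, q, s1, s2, s3, s4, s5 ≥ 0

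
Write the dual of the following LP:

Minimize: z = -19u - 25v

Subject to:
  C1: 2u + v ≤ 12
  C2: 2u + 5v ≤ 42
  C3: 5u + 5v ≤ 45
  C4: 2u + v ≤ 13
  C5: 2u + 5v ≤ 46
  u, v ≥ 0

Primal min cᵀx s.t. Ax ≤ b, x ≥ 0  →  Dual max −bᵀy s.t. Aᵀy ≥ −c, y ≥ 0.

Maximize: z = -12y1 - 42y2 - 45y3 - 13y4 - 46y5

Subject to:
  2y1 + 2y2 + 5y3 + 2y4 + 2y5 ≥ 19
  y1 + 5y2 + 5y3 + y4 + 5y5 ≥ 25
  y1, y2, y3, y4, y5 ≥ 0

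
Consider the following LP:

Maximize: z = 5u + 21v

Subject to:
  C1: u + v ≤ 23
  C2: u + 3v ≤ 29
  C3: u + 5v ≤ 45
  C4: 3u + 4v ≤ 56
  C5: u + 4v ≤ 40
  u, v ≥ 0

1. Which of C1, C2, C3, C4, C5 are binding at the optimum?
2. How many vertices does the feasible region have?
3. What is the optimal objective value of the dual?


1. C2, C3
2. 5
3. 193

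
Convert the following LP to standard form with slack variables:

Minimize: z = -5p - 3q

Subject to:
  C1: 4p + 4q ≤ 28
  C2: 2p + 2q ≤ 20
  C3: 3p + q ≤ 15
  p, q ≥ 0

min z = -5p - 3q

s.t.
  4p + 4q + s1 = 28
  2p + 2q + s2 = 20
  3p + q + s3 = 15
  p, q, s1, s2, s3 ≥ 0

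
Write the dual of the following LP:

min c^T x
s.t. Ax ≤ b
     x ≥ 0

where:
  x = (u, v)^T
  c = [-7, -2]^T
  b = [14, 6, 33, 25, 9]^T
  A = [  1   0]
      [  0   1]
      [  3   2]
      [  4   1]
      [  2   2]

Primal min cᵀx s.t. Ax ≤ b, x ≥ 0  →  Dual max −bᵀy s.t. Aᵀy ≥ −c, y ≥ 0.

Maximize: z = -14y1 - 6y2 - 33y3 - 25y4 - 9y5

Subject to:
  y1 + 3y3 + 4y4 + 2y5 ≥ 7
  y2 + 2y3 + y4 + 2y5 ≥ 2
  y1, y2, y3, y4, y5 ≥ 0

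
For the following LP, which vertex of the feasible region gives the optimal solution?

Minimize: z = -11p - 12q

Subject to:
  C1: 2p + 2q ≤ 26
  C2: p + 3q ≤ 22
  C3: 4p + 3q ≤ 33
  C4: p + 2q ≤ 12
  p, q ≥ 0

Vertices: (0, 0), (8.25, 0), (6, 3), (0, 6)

Evaluate the objective at each vertex of the feasible region:
  z(0, 0) = 0
  z(8.25, 0) = -90.75
  z(6, 3) = -102  ←
  z(0, 6) = -72
The minimum is at p = 6, q = 3.

(6, 3)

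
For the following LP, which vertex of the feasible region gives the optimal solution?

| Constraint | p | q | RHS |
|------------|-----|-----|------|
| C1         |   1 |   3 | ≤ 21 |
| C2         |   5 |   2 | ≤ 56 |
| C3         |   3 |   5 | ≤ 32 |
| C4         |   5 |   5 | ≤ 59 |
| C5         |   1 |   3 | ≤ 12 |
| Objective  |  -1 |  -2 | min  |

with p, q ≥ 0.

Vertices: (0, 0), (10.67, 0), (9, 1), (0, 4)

Evaluate the objective at each vertex of the feasible region:
  z(0, 0) = 0
  z(10.67, 0) = -10.67
  z(9, 1) = -11  ←
  z(0, 4) = -8
The minimum is at p = 9, q = 1.

(9, 1)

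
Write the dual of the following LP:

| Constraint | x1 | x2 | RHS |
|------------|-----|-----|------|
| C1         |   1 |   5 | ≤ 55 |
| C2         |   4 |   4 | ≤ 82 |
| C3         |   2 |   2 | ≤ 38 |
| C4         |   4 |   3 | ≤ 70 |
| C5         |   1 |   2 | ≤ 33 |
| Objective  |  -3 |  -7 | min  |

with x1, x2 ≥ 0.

Primal min cᵀx s.t. Ax ≤ b, x ≥ 0  →  Dual max −bᵀy s.t. Aᵀy ≥ −c, y ≥ 0.

Maximize: z = -55y1 - 82y2 - 38y3 - 70y4 - 33y5

Subject to:
  y1 + 4y2 + 2y3 + 4y4 + y5 ≥ 3
  5y1 + 4y2 + 2y3 + 3y4 + 2y5 ≥ 7
  y1, y2, y3, y4, y5 ≥ 0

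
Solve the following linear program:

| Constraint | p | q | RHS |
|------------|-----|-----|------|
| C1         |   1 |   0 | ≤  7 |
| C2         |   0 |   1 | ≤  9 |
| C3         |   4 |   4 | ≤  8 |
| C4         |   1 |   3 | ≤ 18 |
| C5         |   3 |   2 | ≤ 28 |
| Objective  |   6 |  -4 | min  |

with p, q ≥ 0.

Evaluate the objective at each vertex of the feasible region:
  z(0, 0) = 0
  z(2, 0) = 12
  z(0, 2) = -8  ←
The minimum is at p = 0, q = 2.

p = 0, q = 2, z = -8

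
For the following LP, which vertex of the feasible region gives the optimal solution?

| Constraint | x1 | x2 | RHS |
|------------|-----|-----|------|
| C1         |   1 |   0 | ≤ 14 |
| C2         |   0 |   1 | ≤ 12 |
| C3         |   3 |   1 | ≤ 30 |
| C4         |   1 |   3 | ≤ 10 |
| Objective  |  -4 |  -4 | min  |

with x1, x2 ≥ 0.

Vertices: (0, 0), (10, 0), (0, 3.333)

Evaluate the objective at each vertex of the feasible region:
  z(0, 0) = 0
  z(10, 0) = -40  ←
  z(0, 3.333) = -13.33
The minimum is at x1 = 10, x2 = 0.

(10, 0)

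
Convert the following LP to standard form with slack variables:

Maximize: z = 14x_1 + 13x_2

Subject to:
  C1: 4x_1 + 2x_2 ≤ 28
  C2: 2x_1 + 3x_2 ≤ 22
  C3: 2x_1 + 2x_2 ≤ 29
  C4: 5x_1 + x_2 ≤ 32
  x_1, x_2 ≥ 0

max z = 14x_1 + 13x_2

s.t.
  4x_1 + 2x_2 + s1 = 28
  2x_1 + 3x_2 + s2 = 22
  2x_1 + 2x_2 + s3 = 29
  5x_1 + x_2 + s4 = 32
  x_1, x_2, s1, s2, s3, s4 ≥ 0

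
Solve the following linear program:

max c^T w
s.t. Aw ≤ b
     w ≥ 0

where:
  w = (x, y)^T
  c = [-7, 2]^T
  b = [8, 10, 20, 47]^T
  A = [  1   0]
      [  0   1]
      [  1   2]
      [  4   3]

Evaluate the objective at each vertex of the feasible region:
  z(0, 0) = 0
  z(8, 0) = -56
  z(8, 5) = -46
  z(6.8, 6.6) = -34.4
  z(0, 10) = 20  ←
The maximum is at x = 0, y = 10.

x = 0, y = 10, z = 20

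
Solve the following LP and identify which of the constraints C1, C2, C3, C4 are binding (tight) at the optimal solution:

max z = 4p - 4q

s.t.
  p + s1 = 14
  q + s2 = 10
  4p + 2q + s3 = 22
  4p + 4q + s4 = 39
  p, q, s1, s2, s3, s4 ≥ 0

At p = 5.5, q = 0, compute slack b - a·x for each constraint:
  C1: 14 − 5.5 = 8.5  (slack)
  C2: 10 − 0 = 10  (slack)
  C3: 22 − 22 = 0  (binding)
  C4: 39 − 22 = 17  (slack)

Optimal: p = 5.5, q = 0
Binding: C3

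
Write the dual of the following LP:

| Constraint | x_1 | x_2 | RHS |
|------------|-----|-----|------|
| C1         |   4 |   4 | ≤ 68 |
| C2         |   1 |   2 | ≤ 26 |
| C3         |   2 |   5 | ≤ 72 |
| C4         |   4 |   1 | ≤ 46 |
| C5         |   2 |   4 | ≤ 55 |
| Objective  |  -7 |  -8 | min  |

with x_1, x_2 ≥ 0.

Primal min cᵀx s.t. Ax ≤ b, x ≥ 0  →  Dual max −bᵀy s.t. Aᵀy ≥ −c, y ≥ 0.

Maximize: z = -68y1 - 26y2 - 72y3 - 46y4 - 55y5

Subject to:
  4y1 + y2 + 2y3 + 4y4 + 2y5 ≥ 7
  4y1 + 2y2 + 5y3 + y4 + 4y5 ≥ 8
  y1, y2, y3, y4, y5 ≥ 0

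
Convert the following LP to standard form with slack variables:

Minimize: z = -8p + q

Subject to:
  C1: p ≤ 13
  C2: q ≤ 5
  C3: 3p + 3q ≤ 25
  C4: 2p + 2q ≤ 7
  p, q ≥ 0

min z = -8p + q

s.t.
  p + s1 = 13
  q + s2 = 5
  3p + 3q + s3 = 25
  2p + 2q + s4 = 7
  p, q, s1, s2, s3, s4 ≥ 0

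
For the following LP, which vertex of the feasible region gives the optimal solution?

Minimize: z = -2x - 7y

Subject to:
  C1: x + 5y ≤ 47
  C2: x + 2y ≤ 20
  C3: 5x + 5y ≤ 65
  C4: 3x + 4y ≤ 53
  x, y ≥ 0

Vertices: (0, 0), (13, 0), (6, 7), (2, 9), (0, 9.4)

Evaluate the objective at each vertex of the feasible region:
  z(0, 0) = 0
  z(13, 0) = -26
  z(6, 7) = -61
  z(2, 9) = -67  ←
  z(0, 9.4) = -65.8
The minimum is at x = 2, y = 9.

(2, 9)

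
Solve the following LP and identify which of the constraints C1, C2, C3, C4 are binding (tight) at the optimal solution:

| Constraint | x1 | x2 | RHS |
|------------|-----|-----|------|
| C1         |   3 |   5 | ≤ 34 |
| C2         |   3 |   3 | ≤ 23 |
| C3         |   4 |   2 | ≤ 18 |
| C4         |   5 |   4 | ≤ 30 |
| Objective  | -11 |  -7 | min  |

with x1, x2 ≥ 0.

At x1 = 2, x2 = 5, compute slack b - a·x for each constraint:
  C1: 34 − 31 = 3  (slack)
  C2: 23 − 21 = 2  (slack)
  C3: 18 − 18 = 0  (binding)
  C4: 30 − 30 = 0  (binding)

Optimal: x1 = 2, x2 = 5
Binding: C3, C4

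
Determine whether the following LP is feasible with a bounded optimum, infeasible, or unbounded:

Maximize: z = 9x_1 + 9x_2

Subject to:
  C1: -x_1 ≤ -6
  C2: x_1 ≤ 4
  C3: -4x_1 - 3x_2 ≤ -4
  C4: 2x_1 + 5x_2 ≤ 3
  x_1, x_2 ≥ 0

Infeasible (no feasible solution exists)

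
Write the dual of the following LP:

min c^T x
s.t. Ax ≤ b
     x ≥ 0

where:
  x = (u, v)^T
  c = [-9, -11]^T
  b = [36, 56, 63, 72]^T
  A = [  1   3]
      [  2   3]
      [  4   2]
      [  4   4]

Primal min cᵀx s.t. Ax ≤ b, x ≥ 0  →  Dual max −bᵀy s.t. Aᵀy ≥ −c, y ≥ 0.

Maximize: z = -36y1 - 56y2 - 63y3 - 72y4

Subject to:
  y1 + 2y2 + 4y3 + 4y4 ≥ 9
  3y1 + 3y2 + 2y3 + 4y4 ≥ 11
  y1, y2, y3, y4 ≥ 0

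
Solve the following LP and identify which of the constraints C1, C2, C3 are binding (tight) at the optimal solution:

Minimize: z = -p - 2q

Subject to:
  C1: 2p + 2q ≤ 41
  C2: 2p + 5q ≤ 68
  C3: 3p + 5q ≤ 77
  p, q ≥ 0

At p = 9, q = 10, compute slack b - a·x for each constraint:
  C1: 41 − 38 = 3  (slack)
  C2: 68 − 68 = 0  (binding)
  C3: 77 − 77 = 0  (binding)

Optimal: p = 9, q = 10
Binding: C2, C3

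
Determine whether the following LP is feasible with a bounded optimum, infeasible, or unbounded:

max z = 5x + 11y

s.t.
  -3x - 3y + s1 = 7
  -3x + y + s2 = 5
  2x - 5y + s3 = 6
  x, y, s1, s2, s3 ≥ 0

Unbounded (objective can increase without bound)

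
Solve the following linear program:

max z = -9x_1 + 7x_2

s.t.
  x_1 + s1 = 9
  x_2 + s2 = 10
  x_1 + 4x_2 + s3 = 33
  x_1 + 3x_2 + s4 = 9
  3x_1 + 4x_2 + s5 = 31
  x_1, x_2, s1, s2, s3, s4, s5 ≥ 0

Evaluate the objective at each vertex of the feasible region:
  z(0, 0) = 0
  z(9, 0) = -81
  z(0, 3) = 21  ←
The maximum is at x_1 = 0, x_2 = 3.

x_1 = 0, x_2 = 3, z = 21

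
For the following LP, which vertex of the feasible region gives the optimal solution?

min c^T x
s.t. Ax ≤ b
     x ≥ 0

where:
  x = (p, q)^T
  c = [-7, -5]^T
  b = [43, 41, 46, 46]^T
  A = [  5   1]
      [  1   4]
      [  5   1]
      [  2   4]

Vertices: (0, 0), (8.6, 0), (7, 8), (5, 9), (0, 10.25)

Evaluate the objective at each vertex of the feasible region:
  z(0, 0) = 0
  z(8.6, 0) = -60.2
  z(7, 8) = -89  ←
  z(5, 9) = -80
  z(0, 10.25) = -51.25
The minimum is at p = 7, q = 8.

(7, 8)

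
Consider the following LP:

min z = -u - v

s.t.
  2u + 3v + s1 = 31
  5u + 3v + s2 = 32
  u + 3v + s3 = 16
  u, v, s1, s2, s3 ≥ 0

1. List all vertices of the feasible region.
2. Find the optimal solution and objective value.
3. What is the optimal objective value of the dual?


1. (0, 0), (6.4, 0), (4, 4), (0, 5.333)
2. u = 4, v = 4, z = -8
3. -8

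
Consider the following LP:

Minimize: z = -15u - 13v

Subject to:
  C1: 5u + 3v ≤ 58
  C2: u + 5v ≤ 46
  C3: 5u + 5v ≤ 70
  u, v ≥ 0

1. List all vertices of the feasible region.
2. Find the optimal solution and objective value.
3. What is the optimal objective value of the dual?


1. (0, 0), (11.6, 0), (8, 6), (6, 8), (0, 9.2)
2. u = 8, v = 6, z = -198
3. -198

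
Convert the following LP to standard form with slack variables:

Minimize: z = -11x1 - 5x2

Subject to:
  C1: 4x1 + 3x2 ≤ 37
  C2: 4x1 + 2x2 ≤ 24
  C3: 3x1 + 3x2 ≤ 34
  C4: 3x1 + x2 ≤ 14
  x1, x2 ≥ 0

min z = -11x1 - 5x2

s.t.
  4x1 + 3x2 + s1 = 37
  4x1 + 2x2 + s2 = 24
  3x1 + 3x2 + s3 = 34
  3x1 + x2 + s4 = 14
  x1, x2, s1, s2, s3, s4 ≥ 0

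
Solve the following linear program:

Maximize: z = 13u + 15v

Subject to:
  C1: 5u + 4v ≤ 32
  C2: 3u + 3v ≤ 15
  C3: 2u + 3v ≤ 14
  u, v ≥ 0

Evaluate the objective at each vertex of the feasible region:
  z(0, 0) = 0
  z(5, 0) = 65
  z(1, 4) = 73  ←
  z(0, 4.667) = 70
The maximum is at u = 1, v = 4.

u = 1, v = 4, z = 73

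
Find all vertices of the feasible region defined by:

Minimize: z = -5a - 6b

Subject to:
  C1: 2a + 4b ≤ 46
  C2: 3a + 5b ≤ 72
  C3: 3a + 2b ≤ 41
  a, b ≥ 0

(0, 0), (13.67, 0), (9, 7), (0, 11.5)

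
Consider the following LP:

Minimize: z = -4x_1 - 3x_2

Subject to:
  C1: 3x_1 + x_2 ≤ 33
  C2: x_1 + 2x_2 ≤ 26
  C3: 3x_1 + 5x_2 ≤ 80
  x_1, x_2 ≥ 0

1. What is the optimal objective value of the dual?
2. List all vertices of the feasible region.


1. -59
2. (0, 0), (11, 0), (8, 9), (0, 13)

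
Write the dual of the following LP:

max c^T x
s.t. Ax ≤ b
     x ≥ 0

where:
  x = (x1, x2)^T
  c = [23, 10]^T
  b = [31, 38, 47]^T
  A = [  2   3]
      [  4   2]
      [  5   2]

Primal max cᵀx s.t. Ax ≤ b, x ≥ 0  →  Dual min bᵀy s.t. Aᵀy ≥ c, y ≥ 0.

Minimize: z = 31y1 + 38y2 + 47y3

Subject to:
  2y1 + 4y2 + 5y3 ≥ 23
  3y1 + 2y2 + 2y3 ≥ 10
  y1, y2, y3 ≥ 0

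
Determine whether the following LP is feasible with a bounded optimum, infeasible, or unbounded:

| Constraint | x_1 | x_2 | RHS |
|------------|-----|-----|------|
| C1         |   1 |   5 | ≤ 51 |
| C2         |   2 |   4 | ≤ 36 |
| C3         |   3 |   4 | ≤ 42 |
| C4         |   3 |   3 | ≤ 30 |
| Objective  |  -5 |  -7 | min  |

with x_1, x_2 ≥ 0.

Feasible with a bounded optimal solution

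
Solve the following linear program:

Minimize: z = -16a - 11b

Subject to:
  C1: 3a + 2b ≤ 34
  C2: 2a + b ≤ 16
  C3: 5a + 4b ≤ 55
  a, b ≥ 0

Evaluate the objective at each vertex of the feasible region:
  z(0, 0) = 0
  z(8, 0) = -128
  z(3, 10) = -158  ←
  z(0, 13.75) = -151.2
The minimum is at a = 3, b = 10.

a = 3, b = 10, z = -158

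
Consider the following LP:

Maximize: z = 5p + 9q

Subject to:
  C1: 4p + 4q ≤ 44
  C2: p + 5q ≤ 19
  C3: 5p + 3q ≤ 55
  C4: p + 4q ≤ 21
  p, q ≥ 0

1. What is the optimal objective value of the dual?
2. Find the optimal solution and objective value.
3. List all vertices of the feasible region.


1. 63
2. p = 9, q = 2, z = 63
3. (0, 0), (11, 0), (9, 2), (0, 3.8)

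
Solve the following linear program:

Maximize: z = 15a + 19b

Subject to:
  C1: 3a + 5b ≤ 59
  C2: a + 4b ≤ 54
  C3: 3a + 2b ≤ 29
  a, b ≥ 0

Evaluate the objective at each vertex of the feasible region:
  z(0, 0) = 0
  z(9.667, 0) = 145
  z(3, 10) = 235  ←
  z(0, 11.8) = 224.2
The maximum is at a = 3, b = 10.

a = 3, b = 10, z = 235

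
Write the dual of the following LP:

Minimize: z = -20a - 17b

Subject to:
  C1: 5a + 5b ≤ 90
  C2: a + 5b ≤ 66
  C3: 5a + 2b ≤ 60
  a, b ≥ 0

Primal min cᵀx s.t. Ax ≤ b, x ≥ 0  →  Dual max −bᵀy s.t. Aᵀy ≥ −c, y ≥ 0.

Maximize: z = -90y1 - 66y2 - 60y3

Subject to:
  5y1 + y2 + 5y3 ≥ 20
  5y1 + 5y2 + 2y3 ≥ 17
  y1, y2, y3 ≥ 0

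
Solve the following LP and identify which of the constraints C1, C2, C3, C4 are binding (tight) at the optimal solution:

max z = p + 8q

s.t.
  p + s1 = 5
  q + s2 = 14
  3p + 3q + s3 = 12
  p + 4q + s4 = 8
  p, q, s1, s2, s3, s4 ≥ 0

At p = 0, q = 2, compute slack b - a·x for each constraint:
  C1: 5 − 0 = 5  (slack)
  C2: 14 − 2 = 12  (slack)
  C3: 12 − 6 = 6  (slack)
  C4: 8 − 8 = 0  (binding)

Optimal: p = 0, q = 2
Binding: C4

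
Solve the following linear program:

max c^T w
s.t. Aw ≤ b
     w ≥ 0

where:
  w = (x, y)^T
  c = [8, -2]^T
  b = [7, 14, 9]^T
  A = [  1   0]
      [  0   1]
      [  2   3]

Evaluate the objective at each vertex of the feasible region:
  z(0, 0) = 0
  z(4.5, 0) = 36  ←
  z(0, 3) = -6
The maximum is at x = 4.5, y = 0.

x = 4.5, y = 0, z = 36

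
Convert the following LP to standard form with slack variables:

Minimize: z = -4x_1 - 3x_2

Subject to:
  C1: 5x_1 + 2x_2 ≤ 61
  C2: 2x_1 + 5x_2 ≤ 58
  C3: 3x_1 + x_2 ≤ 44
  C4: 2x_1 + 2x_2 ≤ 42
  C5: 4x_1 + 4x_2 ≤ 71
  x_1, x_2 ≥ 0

min z = -4x_1 - 3x_2

s.t.
  5x_1 + 2x_2 + s1 = 61
  2x_1 + 5x_2 + s2 = 58
  3x_1 + x_2 + s3 = 44
  2x_1 + 2x_2 + s4 = 42
  4x_1 + 4x_2 + s5 = 71
  x_1, x_2, s1, s2, s3, s4, s5 ≥ 0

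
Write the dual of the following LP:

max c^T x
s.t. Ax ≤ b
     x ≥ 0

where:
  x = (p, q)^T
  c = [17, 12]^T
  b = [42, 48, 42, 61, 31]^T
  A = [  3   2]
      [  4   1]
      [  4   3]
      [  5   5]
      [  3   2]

Primal max cᵀx s.t. Ax ≤ b, x ≥ 0  →  Dual min bᵀy s.t. Aᵀy ≥ c, y ≥ 0.

Minimize: z = 42y1 + 48y2 + 42y3 + 61y4 + 31y5

Subject to:
  3y1 + 4y2 + 4y3 + 5y4 + 3y5 ≥ 17
  2y1 + y2 + 3y3 + 5y4 + 2y5 ≥ 12
  y1, y2, y3, y4, y5 ≥ 0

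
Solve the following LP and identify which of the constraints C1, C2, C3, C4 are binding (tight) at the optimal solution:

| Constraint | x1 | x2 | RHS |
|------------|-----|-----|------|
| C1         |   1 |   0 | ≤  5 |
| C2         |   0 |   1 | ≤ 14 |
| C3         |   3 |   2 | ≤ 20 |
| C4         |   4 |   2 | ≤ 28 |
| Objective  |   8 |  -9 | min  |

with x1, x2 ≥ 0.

At x1 = 0, x2 = 10, compute slack b - a·x for each constraint:
  C1: 5 − 0 = 5  (slack)
  C2: 14 − 10 = 4  (slack)
  C3: 20 − 20 = 0  (binding)
  C4: 28 − 20 = 8  (slack)

Optimal: x1 = 0, x2 = 10
Binding: C3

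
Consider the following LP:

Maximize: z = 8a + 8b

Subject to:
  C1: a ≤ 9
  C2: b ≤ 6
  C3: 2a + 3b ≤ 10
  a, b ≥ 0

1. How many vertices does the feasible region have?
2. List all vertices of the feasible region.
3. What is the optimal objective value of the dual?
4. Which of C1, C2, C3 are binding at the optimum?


1. 3
2. (0, 0), (5, 0), (0, 3.333)
3. 40
4. C3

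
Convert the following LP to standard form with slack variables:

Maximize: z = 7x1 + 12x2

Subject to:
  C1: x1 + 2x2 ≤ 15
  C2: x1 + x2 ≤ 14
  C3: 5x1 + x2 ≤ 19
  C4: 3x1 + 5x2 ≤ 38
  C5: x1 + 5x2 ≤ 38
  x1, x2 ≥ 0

max z = 7x1 + 12x2

s.t.
  x1 + 2x2 + s1 = 15
  x1 + x2 + s2 = 14
  5x1 + x2 + s3 = 19
  3x1 + 5x2 + s4 = 38
  x1 + 5x2 + s5 = 38
  x1, x2, s1, s2, s3, s4, s5 ≥ 0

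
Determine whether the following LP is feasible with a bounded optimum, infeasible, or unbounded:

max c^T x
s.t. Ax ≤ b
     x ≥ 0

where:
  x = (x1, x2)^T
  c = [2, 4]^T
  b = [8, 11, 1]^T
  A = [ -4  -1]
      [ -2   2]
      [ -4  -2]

Unbounded (objective can increase without bound)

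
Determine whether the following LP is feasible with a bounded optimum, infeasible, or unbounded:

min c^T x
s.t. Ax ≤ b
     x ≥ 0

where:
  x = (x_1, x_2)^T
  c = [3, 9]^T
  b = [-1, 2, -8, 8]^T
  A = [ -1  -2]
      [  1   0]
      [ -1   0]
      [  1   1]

Infeasible (no feasible solution exists)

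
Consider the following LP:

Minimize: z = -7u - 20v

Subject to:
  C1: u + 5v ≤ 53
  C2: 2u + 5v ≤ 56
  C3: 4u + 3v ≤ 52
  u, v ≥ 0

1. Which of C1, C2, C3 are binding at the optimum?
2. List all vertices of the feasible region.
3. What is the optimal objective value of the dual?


1. C1, C2
2. (0, 0), (13, 0), (6.571, 8.571), (3, 10), (0, 10.6)
3. -221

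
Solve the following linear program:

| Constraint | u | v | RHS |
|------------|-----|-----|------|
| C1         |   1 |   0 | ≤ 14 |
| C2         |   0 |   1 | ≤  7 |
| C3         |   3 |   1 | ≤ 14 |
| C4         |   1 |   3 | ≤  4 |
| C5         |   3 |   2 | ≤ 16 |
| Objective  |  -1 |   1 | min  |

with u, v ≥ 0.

Evaluate the objective at each vertex of the feasible region:
  z(0, 0) = 0
  z(4, 0) = -4  ←
  z(0, 1.333) = 1.333
The minimum is at u = 4, v = 0.

u = 4, v = 0, z = -4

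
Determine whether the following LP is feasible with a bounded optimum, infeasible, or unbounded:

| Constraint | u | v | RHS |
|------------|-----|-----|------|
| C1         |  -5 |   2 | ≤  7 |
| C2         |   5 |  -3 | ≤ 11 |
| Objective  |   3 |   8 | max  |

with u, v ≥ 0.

Unbounded (objective can increase without bound)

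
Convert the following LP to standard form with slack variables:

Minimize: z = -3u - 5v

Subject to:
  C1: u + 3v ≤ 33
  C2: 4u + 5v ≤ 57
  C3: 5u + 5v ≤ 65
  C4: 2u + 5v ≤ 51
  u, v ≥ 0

min z = -3u - 5v

s.t.
  u + 3v + s1 = 33
  4u + 5v + s2 = 57
  5u + 5v + s3 = 65
  2u + 5v + s4 = 51
  u, v, s1, s2, s3, s4 ≥ 0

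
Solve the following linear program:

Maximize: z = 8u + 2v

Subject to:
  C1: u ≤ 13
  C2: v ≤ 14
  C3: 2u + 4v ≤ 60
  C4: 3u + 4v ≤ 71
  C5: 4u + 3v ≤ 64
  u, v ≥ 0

Evaluate the objective at each vertex of the feasible region:
  z(0, 0) = 0
  z(13, 0) = 104
  z(13, 4) = 112  ←
  z(7.6, 11.2) = 83.2
  z(2, 14) = 44
  z(0, 14) = 28
The maximum is at u = 13, v = 4.

u = 13, v = 4, z = 112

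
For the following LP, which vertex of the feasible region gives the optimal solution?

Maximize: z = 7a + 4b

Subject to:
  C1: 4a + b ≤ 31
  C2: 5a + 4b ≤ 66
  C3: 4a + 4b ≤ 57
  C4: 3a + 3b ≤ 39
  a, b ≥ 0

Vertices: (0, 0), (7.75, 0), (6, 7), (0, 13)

Evaluate the objective at each vertex of the feasible region:
  z(0, 0) = 0
  z(7.75, 0) = 54.25
  z(6, 7) = 70  ←
  z(0, 13) = 52
The maximum is at a = 6, b = 7.

(6, 7)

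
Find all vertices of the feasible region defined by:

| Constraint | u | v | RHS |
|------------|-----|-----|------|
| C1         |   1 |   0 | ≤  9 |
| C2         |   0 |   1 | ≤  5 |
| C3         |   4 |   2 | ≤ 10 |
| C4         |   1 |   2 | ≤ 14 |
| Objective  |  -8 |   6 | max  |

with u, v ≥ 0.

(0, 0), (2.5, 0), (0, 5)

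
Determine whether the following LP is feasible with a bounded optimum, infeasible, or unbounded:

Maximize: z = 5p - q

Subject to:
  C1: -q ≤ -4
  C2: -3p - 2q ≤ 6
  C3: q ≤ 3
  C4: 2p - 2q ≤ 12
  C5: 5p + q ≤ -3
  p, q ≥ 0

Infeasible (no feasible solution exists)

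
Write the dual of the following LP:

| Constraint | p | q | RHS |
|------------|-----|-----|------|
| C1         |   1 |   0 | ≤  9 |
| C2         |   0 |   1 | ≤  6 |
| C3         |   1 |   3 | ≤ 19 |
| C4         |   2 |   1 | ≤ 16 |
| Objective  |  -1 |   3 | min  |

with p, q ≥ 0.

Primal min cᵀx s.t. Ax ≤ b, x ≥ 0  →  Dual max −bᵀy s.t. Aᵀy ≥ −c, y ≥ 0.

Maximize: z = -9y1 - 6y2 - 19y3 - 16y4

Subject to:
  y1 + y3 + 2y4 ≥ 1
  y2 + 3y3 + y4 ≥ -3
  y1, y2, y3, y4 ≥ 0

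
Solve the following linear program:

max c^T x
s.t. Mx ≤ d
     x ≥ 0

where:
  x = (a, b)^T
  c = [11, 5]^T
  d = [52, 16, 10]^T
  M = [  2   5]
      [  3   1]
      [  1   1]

Evaluate the objective at each vertex of the feasible region:
  z(0, 0) = 0
  z(5.333, 0) = 58.67
  z(3, 7) = 68  ←
  z(0, 10) = 50
The maximum is at a = 3, b = 7.

a = 3, b = 7, z = 68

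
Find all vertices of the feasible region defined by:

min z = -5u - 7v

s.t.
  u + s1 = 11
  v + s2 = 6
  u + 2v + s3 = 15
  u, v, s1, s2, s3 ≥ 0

(0, 0), (11, 0), (11, 2), (3, 6), (0, 6)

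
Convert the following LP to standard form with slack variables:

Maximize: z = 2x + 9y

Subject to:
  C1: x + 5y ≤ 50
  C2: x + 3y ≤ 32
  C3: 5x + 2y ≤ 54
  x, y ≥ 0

max z = 2x + 9y

s.t.
  x + 5y + s1 = 50
  x + 3y + s2 = 32
  5x + 2y + s3 = 54
  x, y, s1, s2, s3 ≥ 0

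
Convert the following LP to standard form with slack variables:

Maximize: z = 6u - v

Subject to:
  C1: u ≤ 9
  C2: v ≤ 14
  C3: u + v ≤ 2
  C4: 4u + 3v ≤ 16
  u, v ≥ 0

max z = 6u - v

s.t.
  u + s1 = 9
  v + s2 = 14
  u + v + s3 = 2
  4u + 3v + s4 = 16
  u, v, s1, s2, s3, s4 ≥ 0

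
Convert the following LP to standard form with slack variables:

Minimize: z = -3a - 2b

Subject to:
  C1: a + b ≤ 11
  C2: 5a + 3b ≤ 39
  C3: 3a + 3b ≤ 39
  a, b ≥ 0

min z = -3a - 2b

s.t.
  a + b + s1 = 11
  5a + 3b + s2 = 39
  3a + 3b + s3 = 39
  a, b, s1, s2, s3 ≥ 0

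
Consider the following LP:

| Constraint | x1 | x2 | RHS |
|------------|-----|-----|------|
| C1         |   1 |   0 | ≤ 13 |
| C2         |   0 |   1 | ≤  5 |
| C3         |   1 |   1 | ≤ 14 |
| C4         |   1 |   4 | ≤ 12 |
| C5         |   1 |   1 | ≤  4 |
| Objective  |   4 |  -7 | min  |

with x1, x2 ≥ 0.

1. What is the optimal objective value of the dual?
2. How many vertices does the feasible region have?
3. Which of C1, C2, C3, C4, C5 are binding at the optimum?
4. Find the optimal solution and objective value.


1. -21
2. 4
3. C4
4. x1 = 0, x2 = 3, z = -21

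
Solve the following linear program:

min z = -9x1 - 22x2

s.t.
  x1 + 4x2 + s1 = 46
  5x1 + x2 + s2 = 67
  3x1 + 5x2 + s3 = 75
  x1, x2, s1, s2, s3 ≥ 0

Evaluate the objective at each vertex of the feasible region:
  z(0, 0) = 0
  z(13.4, 0) = -120.6
  z(11.82, 7.909) = -280.4
  z(10, 9) = -288  ←
  z(0, 11.5) = -253
The minimum is at x1 = 10, x2 = 9.

x1 = 10, x2 = 9, z = -288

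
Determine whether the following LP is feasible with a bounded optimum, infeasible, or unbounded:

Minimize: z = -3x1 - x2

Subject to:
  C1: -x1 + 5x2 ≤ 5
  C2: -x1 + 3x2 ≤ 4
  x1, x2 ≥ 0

Unbounded (objective can decrease without bound)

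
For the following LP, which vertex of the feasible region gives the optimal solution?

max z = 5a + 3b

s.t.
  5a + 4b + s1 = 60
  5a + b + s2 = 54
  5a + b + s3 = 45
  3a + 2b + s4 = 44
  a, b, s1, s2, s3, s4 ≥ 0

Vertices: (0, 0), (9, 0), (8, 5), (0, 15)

Evaluate the objective at each vertex of the feasible region:
  z(0, 0) = 0
  z(9, 0) = 45
  z(8, 5) = 55  ←
  z(0, 15) = 45
The maximum is at a = 8, b = 5.

(8, 5)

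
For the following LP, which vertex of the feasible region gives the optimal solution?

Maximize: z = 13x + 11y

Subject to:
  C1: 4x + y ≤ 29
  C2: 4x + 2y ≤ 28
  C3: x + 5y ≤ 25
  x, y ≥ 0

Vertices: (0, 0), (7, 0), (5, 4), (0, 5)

Evaluate the objective at each vertex of the feasible region:
  z(0, 0) = 0
  z(7, 0) = 91
  z(5, 4) = 109  ←
  z(0, 5) = 55
The maximum is at x = 5, y = 4.

(5, 4)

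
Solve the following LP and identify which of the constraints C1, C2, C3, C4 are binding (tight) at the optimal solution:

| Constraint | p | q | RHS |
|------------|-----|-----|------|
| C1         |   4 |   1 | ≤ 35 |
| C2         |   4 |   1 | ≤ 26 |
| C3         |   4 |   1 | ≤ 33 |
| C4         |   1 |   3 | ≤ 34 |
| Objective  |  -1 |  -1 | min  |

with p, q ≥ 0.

At p = 4, q = 10, compute slack b - a·x for each constraint:
  C1: 35 − 26 = 9  (slack)
  C2: 26 − 26 = 0  (binding)
  C3: 33 − 26 = 7  (slack)
  C4: 34 − 34 = 0  (binding)

Optimal: p = 4, q = 10
Binding: C2, C4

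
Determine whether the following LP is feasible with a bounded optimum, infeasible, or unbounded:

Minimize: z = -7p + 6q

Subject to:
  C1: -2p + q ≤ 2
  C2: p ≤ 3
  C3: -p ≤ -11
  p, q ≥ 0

Infeasible (no feasible solution exists)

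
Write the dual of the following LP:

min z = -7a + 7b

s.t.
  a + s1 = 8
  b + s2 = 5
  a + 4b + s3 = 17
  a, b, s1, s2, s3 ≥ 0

Primal min cᵀx s.t. Ax ≤ b, x ≥ 0  →  Dual max −bᵀy s.t. Aᵀy ≥ −c, y ≥ 0.

Maximize: z = -8y1 - 5y2 - 17y3

Subject to:
  y1 + y3 ≥ 7
  y2 + 4y3 ≥ -7
  y1, y2, y3 ≥ 0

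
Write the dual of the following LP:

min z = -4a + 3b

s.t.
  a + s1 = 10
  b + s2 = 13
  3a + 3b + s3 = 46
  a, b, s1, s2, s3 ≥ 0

Primal min cᵀx s.t. Ax ≤ b, x ≥ 0  →  Dual max −bᵀy s.t. Aᵀy ≥ −c, y ≥ 0.

Maximize: z = -10y1 - 13y2 - 46y3

Subject to:
  y1 + 3y3 ≥ 4
  y2 + 3y3 ≥ -3
  y1, y2, y3 ≥ 0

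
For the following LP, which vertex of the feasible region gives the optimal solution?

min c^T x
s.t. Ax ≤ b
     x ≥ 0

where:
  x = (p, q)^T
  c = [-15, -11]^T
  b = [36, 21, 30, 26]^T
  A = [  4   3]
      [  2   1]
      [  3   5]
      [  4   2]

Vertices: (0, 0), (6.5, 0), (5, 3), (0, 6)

Evaluate the objective at each vertex of the feasible region:
  z(0, 0) = 0
  z(6.5, 0) = -97.5
  z(5, 3) = -108  ←
  z(0, 6) = -66
The minimum is at p = 5, q = 3.

(5, 3)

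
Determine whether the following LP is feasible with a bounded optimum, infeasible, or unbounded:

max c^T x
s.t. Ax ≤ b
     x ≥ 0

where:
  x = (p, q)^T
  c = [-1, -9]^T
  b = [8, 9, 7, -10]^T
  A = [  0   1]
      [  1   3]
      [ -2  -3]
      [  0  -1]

Infeasible (no feasible solution exists)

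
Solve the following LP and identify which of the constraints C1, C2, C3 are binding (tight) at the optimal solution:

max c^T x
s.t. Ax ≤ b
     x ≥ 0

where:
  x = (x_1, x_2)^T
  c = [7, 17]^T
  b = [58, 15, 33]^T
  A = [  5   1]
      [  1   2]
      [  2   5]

At x_1 = 9, x_2 = 3, compute slack b - a·x for each constraint:
  C1: 58 − 48 = 10  (slack)
  C2: 15 − 15 = 0  (binding)
  C3: 33 − 33 = 0  (binding)

Optimal: x_1 = 9, x_2 = 3
Binding: C2, C3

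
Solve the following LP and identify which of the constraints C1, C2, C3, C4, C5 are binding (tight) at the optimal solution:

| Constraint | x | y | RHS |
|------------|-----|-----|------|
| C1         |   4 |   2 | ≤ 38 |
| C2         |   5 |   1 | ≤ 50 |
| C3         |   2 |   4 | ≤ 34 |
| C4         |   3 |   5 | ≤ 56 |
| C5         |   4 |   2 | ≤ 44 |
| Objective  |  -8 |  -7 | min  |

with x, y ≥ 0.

At x = 7, y = 5, compute slack b - a·x for each constraint:
  C1: 38 − 38 = 0  (binding)
  C2: 50 − 40 = 10  (slack)
  C3: 34 − 34 = 0  (binding)
  C4: 56 − 46 = 10  (slack)
  C5: 44 − 38 = 6  (slack)

Optimal: x = 7, y = 5
Binding: C1, C3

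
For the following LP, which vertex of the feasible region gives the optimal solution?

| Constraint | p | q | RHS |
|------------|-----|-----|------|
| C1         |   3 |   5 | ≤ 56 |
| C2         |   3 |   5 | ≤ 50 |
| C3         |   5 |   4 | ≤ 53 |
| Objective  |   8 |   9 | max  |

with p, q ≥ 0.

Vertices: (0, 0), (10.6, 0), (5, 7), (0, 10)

Evaluate the objective at each vertex of the feasible region:
  z(0, 0) = 0
  z(10.6, 0) = 84.8
  z(5, 7) = 103  ←
  z(0, 10) = 90
The maximum is at p = 5, q = 7.

(5, 7)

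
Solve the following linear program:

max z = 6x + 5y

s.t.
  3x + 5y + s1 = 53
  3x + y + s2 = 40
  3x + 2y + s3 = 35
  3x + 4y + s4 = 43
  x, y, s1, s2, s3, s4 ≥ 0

Evaluate the objective at each vertex of the feasible region:
  z(0, 0) = 0
  z(11.67, 0) = 70
  z(9, 4) = 74  ←
  z(1, 10) = 56
  z(0, 10.6) = 53
The maximum is at x = 9, y = 4.

x = 9, y = 4, z = 74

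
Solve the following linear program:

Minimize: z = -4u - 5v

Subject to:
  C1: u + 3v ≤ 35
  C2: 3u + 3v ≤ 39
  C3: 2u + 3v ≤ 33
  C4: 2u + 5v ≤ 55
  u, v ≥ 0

Evaluate the objective at each vertex of the feasible region:
  z(0, 0) = 0
  z(13, 0) = -52
  z(6, 7) = -59  ←
  z(0, 11) = -55
The minimum is at u = 6, v = 7.

u = 6, v = 7, z = -59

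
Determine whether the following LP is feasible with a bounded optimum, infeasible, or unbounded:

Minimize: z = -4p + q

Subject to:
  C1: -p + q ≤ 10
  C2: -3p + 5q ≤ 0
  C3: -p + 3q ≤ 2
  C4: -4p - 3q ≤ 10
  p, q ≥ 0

Unbounded (objective can decrease without bound)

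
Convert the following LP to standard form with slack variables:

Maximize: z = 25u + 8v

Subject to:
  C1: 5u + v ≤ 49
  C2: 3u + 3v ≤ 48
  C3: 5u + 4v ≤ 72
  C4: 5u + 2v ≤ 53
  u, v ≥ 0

max z = 25u + 8v

s.t.
  5u + v + s1 = 49
  3u + 3v + s2 = 48
  5u + 4v + s3 = 72
  5u + 2v + s4 = 53
  u, v, s1, s2, s3, s4 ≥ 0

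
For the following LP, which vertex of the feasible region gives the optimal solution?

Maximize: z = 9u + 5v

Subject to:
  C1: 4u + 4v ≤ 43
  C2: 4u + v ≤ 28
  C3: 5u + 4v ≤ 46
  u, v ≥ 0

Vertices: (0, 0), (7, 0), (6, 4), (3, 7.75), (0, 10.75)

Evaluate the objective at each vertex of the feasible region:
  z(0, 0) = 0
  z(7, 0) = 63
  z(6, 4) = 74  ←
  z(3, 7.75) = 65.75
  z(0, 10.75) = 53.75
The maximum is at u = 6, v = 4.

(6, 4)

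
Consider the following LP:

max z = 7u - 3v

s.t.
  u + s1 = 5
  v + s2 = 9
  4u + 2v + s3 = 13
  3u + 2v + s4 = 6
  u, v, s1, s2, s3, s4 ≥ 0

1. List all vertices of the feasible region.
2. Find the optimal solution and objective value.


1. (0, 0), (2, 0), (0, 3)
2. u = 2, v = 0, z = 14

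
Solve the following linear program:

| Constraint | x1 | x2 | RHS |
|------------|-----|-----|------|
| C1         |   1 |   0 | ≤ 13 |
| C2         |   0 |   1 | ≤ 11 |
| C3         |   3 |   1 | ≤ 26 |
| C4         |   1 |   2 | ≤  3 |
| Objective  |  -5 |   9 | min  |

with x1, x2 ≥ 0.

Evaluate the objective at each vertex of the feasible region:
  z(0, 0) = 0
  z(3, 0) = -15  ←
  z(0, 1.5) = 13.5
The minimum is at x1 = 3, x2 = 0.

x1 = 3, x2 = 0, z = -15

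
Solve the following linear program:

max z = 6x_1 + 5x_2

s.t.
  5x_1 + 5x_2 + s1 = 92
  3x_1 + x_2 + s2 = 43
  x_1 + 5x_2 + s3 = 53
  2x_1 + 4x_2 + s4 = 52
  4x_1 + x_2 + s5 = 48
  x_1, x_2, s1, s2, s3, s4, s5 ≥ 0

Evaluate the objective at each vertex of the feasible region:
  z(0, 0) = 0
  z(12, 0) = 72
  z(10, 8) = 100  ←
  z(8, 9) = 93
  z(0, 10.6) = 53
The maximum is at x_1 = 10, x_2 = 8.

x_1 = 10, x_2 = 8, z = 100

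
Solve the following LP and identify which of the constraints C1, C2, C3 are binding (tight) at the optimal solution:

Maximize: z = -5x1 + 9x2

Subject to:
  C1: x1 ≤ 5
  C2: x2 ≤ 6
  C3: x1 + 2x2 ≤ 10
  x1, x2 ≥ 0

At x1 = 0, x2 = 5, compute slack b - a·x for each constraint:
  C1: 5 − 0 = 5  (slack)
  C2: 6 − 5 = 1  (slack)
  C3: 10 − 10 = 0  (binding)

Optimal: x1 = 0, x2 = 5
Binding: C3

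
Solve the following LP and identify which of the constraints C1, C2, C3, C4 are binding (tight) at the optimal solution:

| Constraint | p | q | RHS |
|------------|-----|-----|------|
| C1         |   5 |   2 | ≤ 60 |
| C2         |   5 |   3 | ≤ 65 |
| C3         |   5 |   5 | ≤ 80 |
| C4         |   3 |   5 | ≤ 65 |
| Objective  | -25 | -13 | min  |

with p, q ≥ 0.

At p = 10, q = 5, compute slack b - a·x for each constraint:
  C1: 60 − 60 = 0  (binding)
  C2: 65 − 65 = 0  (binding)
  C3: 80 − 75 = 5  (slack)
  C4: 65 − 55 = 10  (slack)

Optimal: p = 10, q = 5
Binding: C1, C2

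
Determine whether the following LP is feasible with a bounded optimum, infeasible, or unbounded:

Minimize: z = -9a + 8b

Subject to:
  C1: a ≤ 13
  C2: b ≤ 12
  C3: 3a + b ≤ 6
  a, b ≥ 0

Feasible with a bounded optimal solution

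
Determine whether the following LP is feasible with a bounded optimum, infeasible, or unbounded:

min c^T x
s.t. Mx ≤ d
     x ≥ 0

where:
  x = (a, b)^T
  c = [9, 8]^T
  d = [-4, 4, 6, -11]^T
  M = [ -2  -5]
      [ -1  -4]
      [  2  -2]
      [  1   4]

Infeasible (no feasible solution exists)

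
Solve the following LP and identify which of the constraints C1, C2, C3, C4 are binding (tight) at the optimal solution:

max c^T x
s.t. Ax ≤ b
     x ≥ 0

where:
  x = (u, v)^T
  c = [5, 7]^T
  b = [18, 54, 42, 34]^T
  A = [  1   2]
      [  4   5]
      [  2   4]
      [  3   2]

At u = 6, v = 6, compute slack b - a·x for each constraint:
  C1: 18 − 18 = 0  (binding)
  C2: 54 − 54 = 0  (binding)
  C3: 42 − 36 = 6  (slack)
  C4: 34 − 30 = 4  (slack)

Optimal: u = 6, v = 6
Binding: C1, C2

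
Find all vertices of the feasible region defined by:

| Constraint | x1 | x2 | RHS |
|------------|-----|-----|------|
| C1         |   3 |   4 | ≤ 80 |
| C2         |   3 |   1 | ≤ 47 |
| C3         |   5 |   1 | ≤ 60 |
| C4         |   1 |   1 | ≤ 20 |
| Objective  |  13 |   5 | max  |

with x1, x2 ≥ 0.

(0, 0), (12, 0), (10, 10), (0, 20)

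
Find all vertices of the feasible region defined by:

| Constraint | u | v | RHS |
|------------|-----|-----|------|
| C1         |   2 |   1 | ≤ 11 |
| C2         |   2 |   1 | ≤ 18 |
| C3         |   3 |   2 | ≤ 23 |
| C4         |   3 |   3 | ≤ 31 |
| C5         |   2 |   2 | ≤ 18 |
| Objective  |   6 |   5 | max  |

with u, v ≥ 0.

(0, 0), (5.5, 0), (2, 7), (0, 9)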